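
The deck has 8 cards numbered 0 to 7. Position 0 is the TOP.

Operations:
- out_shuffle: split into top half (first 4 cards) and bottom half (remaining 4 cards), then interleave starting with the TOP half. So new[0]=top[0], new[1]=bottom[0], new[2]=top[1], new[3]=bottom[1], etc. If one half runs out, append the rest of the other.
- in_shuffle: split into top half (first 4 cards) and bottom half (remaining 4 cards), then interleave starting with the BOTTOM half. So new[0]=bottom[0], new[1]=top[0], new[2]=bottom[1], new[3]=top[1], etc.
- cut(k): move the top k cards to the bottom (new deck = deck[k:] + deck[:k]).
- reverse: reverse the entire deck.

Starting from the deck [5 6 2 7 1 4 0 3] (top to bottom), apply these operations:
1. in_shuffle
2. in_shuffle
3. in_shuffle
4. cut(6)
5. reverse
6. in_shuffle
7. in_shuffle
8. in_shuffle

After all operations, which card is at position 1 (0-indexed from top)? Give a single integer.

After op 1 (in_shuffle): [1 5 4 6 0 2 3 7]
After op 2 (in_shuffle): [0 1 2 5 3 4 7 6]
After op 3 (in_shuffle): [3 0 4 1 7 2 6 5]
After op 4 (cut(6)): [6 5 3 0 4 1 7 2]
After op 5 (reverse): [2 7 1 4 0 3 5 6]
After op 6 (in_shuffle): [0 2 3 7 5 1 6 4]
After op 7 (in_shuffle): [5 0 1 2 6 3 4 7]
After op 8 (in_shuffle): [6 5 3 0 4 1 7 2]
Position 1: card 5.

Answer: 5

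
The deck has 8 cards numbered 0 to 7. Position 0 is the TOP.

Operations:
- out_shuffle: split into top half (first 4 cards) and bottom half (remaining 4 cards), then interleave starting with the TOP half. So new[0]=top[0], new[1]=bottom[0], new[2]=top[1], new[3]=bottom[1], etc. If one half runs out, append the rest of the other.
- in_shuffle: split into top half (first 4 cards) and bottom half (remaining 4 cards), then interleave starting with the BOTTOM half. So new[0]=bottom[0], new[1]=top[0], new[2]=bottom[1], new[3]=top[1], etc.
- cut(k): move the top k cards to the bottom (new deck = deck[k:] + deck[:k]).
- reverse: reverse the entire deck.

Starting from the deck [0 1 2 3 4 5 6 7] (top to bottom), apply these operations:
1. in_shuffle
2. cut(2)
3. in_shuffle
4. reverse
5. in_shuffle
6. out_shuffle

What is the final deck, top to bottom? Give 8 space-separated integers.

After op 1 (in_shuffle): [4 0 5 1 6 2 7 3]
After op 2 (cut(2)): [5 1 6 2 7 3 4 0]
After op 3 (in_shuffle): [7 5 3 1 4 6 0 2]
After op 4 (reverse): [2 0 6 4 1 3 5 7]
After op 5 (in_shuffle): [1 2 3 0 5 6 7 4]
After op 6 (out_shuffle): [1 5 2 6 3 7 0 4]

Answer: 1 5 2 6 3 7 0 4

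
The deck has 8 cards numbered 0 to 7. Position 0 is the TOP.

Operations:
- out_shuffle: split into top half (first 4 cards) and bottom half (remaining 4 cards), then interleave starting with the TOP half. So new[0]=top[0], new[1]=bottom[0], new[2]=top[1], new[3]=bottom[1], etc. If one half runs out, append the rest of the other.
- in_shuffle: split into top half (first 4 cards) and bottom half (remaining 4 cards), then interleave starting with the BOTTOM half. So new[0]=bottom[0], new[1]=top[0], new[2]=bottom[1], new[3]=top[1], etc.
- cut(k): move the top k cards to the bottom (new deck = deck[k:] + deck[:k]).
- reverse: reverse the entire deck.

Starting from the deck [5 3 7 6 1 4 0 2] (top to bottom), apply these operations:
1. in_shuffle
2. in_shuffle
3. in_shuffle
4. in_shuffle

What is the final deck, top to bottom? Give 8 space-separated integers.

Answer: 6 2 7 0 3 4 5 1

Derivation:
After op 1 (in_shuffle): [1 5 4 3 0 7 2 6]
After op 2 (in_shuffle): [0 1 7 5 2 4 6 3]
After op 3 (in_shuffle): [2 0 4 1 6 7 3 5]
After op 4 (in_shuffle): [6 2 7 0 3 4 5 1]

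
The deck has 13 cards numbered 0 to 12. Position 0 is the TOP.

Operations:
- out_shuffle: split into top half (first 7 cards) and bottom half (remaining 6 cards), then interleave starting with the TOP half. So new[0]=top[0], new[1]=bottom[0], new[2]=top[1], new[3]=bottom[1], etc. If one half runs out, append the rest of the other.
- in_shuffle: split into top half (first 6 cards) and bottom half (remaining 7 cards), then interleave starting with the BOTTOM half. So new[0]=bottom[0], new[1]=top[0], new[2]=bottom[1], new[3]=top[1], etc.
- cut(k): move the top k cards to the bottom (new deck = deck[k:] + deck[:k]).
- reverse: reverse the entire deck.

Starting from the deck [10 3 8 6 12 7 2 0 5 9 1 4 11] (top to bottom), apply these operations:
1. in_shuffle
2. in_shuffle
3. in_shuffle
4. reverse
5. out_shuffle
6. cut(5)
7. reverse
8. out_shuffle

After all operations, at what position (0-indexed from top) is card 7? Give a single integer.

Answer: 5

Derivation:
After op 1 (in_shuffle): [2 10 0 3 5 8 9 6 1 12 4 7 11]
After op 2 (in_shuffle): [9 2 6 10 1 0 12 3 4 5 7 8 11]
After op 3 (in_shuffle): [12 9 3 2 4 6 5 10 7 1 8 0 11]
After op 4 (reverse): [11 0 8 1 7 10 5 6 4 2 3 9 12]
After op 5 (out_shuffle): [11 6 0 4 8 2 1 3 7 9 10 12 5]
After op 6 (cut(5)): [2 1 3 7 9 10 12 5 11 6 0 4 8]
After op 7 (reverse): [8 4 0 6 11 5 12 10 9 7 3 1 2]
After op 8 (out_shuffle): [8 10 4 9 0 7 6 3 11 1 5 2 12]
Card 7 is at position 5.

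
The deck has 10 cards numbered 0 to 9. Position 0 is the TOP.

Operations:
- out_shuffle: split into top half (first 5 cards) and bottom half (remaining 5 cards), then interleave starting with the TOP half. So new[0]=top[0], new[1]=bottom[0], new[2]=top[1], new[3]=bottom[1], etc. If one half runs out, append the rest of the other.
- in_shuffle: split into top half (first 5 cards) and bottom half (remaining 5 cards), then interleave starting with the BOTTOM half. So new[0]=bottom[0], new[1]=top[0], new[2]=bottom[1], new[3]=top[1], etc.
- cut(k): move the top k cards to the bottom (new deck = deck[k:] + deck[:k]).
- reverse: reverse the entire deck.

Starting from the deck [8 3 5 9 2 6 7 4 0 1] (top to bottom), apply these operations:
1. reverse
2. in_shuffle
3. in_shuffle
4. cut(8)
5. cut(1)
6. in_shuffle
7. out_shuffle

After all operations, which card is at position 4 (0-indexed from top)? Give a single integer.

After op 1 (reverse): [1 0 4 7 6 2 9 5 3 8]
After op 2 (in_shuffle): [2 1 9 0 5 4 3 7 8 6]
After op 3 (in_shuffle): [4 2 3 1 7 9 8 0 6 5]
After op 4 (cut(8)): [6 5 4 2 3 1 7 9 8 0]
After op 5 (cut(1)): [5 4 2 3 1 7 9 8 0 6]
After op 6 (in_shuffle): [7 5 9 4 8 2 0 3 6 1]
After op 7 (out_shuffle): [7 2 5 0 9 3 4 6 8 1]
Position 4: card 9.

Answer: 9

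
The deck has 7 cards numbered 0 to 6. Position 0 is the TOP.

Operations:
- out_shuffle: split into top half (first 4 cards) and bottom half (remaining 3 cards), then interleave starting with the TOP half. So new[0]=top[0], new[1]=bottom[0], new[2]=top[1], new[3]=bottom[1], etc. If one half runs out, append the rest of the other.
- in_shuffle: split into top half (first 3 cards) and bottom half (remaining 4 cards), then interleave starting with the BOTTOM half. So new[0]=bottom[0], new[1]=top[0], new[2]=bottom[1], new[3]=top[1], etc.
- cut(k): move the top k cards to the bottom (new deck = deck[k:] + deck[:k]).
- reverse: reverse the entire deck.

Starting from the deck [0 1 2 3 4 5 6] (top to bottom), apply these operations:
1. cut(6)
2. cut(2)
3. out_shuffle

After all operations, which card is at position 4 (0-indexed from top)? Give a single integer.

Answer: 3

Derivation:
After op 1 (cut(6)): [6 0 1 2 3 4 5]
After op 2 (cut(2)): [1 2 3 4 5 6 0]
After op 3 (out_shuffle): [1 5 2 6 3 0 4]
Position 4: card 3.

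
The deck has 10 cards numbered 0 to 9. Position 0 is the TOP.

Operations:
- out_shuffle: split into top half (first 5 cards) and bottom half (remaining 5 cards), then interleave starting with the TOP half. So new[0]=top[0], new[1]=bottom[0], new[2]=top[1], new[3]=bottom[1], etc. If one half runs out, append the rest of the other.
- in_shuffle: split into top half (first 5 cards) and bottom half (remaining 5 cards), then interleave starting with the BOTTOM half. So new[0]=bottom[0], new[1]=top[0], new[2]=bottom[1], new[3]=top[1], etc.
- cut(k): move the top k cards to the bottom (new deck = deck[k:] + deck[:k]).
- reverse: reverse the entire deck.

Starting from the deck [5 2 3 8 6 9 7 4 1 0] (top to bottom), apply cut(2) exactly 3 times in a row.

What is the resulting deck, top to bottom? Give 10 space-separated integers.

Answer: 7 4 1 0 5 2 3 8 6 9

Derivation:
After op 1 (cut(2)): [3 8 6 9 7 4 1 0 5 2]
After op 2 (cut(2)): [6 9 7 4 1 0 5 2 3 8]
After op 3 (cut(2)): [7 4 1 0 5 2 3 8 6 9]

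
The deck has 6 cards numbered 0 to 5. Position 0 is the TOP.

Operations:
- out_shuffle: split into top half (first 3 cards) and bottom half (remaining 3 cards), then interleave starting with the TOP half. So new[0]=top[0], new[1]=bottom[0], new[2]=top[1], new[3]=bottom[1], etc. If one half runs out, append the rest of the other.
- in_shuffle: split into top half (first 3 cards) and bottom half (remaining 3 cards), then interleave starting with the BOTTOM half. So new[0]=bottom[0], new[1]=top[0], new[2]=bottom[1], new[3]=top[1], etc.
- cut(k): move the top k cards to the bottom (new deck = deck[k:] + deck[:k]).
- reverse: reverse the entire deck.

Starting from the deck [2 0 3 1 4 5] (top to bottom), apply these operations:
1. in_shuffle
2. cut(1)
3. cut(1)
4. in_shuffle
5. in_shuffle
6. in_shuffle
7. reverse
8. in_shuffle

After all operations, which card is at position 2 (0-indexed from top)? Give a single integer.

After op 1 (in_shuffle): [1 2 4 0 5 3]
After op 2 (cut(1)): [2 4 0 5 3 1]
After op 3 (cut(1)): [4 0 5 3 1 2]
After op 4 (in_shuffle): [3 4 1 0 2 5]
After op 5 (in_shuffle): [0 3 2 4 5 1]
After op 6 (in_shuffle): [4 0 5 3 1 2]
After op 7 (reverse): [2 1 3 5 0 4]
After op 8 (in_shuffle): [5 2 0 1 4 3]
Position 2: card 0.

Answer: 0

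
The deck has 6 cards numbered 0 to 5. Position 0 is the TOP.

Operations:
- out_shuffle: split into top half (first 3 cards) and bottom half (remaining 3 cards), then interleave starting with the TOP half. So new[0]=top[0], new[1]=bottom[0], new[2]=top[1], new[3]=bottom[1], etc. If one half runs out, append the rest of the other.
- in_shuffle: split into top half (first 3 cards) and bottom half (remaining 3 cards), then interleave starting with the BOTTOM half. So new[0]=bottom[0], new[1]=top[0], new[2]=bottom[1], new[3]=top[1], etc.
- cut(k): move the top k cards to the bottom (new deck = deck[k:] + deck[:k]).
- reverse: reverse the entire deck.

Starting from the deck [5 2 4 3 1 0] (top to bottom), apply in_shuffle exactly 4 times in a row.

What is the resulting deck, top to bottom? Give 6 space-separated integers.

After op 1 (in_shuffle): [3 5 1 2 0 4]
After op 2 (in_shuffle): [2 3 0 5 4 1]
After op 3 (in_shuffle): [5 2 4 3 1 0]
After op 4 (in_shuffle): [3 5 1 2 0 4]

Answer: 3 5 1 2 0 4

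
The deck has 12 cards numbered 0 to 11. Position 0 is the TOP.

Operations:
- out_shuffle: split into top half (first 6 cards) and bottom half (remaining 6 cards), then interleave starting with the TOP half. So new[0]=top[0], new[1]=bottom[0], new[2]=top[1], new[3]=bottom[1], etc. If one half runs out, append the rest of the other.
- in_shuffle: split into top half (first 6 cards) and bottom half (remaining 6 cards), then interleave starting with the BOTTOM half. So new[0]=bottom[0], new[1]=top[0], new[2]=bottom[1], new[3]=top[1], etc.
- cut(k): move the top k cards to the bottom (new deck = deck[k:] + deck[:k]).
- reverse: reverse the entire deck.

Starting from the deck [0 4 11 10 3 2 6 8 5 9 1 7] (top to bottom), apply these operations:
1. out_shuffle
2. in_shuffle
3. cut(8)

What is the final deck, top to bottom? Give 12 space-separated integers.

After op 1 (out_shuffle): [0 6 4 8 11 5 10 9 3 1 2 7]
After op 2 (in_shuffle): [10 0 9 6 3 4 1 8 2 11 7 5]
After op 3 (cut(8)): [2 11 7 5 10 0 9 6 3 4 1 8]

Answer: 2 11 7 5 10 0 9 6 3 4 1 8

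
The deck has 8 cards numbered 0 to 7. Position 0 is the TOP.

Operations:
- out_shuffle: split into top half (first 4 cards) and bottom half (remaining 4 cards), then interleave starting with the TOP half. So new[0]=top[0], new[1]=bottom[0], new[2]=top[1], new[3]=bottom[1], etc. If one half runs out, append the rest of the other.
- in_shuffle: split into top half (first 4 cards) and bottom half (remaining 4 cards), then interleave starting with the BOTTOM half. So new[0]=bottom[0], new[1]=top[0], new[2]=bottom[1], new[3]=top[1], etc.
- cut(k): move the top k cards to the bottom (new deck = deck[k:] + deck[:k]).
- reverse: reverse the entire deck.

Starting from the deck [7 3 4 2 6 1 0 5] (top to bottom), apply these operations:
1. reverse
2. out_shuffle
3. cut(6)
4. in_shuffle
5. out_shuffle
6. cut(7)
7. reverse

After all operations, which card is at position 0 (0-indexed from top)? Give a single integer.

Answer: 7

Derivation:
After op 1 (reverse): [5 0 1 6 2 4 3 7]
After op 2 (out_shuffle): [5 2 0 4 1 3 6 7]
After op 3 (cut(6)): [6 7 5 2 0 4 1 3]
After op 4 (in_shuffle): [0 6 4 7 1 5 3 2]
After op 5 (out_shuffle): [0 1 6 5 4 3 7 2]
After op 6 (cut(7)): [2 0 1 6 5 4 3 7]
After op 7 (reverse): [7 3 4 5 6 1 0 2]
Position 0: card 7.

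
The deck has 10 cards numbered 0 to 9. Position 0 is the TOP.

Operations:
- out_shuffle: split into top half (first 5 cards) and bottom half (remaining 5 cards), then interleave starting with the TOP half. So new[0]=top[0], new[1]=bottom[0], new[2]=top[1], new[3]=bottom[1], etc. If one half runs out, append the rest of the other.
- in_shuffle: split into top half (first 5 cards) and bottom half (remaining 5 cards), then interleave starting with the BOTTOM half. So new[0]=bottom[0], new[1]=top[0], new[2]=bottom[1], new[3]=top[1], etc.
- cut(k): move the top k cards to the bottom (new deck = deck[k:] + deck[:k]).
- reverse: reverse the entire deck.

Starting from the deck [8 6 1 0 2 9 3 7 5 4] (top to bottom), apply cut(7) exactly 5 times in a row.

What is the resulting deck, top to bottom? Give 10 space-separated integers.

After op 1 (cut(7)): [7 5 4 8 6 1 0 2 9 3]
After op 2 (cut(7)): [2 9 3 7 5 4 8 6 1 0]
After op 3 (cut(7)): [6 1 0 2 9 3 7 5 4 8]
After op 4 (cut(7)): [5 4 8 6 1 0 2 9 3 7]
After op 5 (cut(7)): [9 3 7 5 4 8 6 1 0 2]

Answer: 9 3 7 5 4 8 6 1 0 2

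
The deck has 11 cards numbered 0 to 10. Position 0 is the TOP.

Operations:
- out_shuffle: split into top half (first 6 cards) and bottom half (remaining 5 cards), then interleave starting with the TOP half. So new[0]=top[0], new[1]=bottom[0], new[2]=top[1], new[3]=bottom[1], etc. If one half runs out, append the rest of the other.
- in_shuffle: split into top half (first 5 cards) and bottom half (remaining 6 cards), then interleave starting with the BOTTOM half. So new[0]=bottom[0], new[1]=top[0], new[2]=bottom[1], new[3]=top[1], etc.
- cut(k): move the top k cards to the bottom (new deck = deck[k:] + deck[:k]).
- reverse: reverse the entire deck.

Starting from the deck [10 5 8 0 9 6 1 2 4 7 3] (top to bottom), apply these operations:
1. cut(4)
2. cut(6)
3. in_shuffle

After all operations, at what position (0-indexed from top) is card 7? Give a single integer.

After op 1 (cut(4)): [9 6 1 2 4 7 3 10 5 8 0]
After op 2 (cut(6)): [3 10 5 8 0 9 6 1 2 4 7]
After op 3 (in_shuffle): [9 3 6 10 1 5 2 8 4 0 7]
Card 7 is at position 10.

Answer: 10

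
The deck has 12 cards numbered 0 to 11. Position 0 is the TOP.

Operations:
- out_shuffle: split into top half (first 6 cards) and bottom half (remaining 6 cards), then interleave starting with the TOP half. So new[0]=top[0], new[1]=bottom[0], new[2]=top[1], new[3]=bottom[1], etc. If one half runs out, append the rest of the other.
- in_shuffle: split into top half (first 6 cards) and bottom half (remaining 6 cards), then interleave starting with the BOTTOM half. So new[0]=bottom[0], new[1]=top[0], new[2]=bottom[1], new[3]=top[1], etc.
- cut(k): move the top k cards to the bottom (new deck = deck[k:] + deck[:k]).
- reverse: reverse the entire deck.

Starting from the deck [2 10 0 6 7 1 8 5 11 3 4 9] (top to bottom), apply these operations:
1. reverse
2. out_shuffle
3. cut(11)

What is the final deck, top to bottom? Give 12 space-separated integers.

After op 1 (reverse): [9 4 3 11 5 8 1 7 6 0 10 2]
After op 2 (out_shuffle): [9 1 4 7 3 6 11 0 5 10 8 2]
After op 3 (cut(11)): [2 9 1 4 7 3 6 11 0 5 10 8]

Answer: 2 9 1 4 7 3 6 11 0 5 10 8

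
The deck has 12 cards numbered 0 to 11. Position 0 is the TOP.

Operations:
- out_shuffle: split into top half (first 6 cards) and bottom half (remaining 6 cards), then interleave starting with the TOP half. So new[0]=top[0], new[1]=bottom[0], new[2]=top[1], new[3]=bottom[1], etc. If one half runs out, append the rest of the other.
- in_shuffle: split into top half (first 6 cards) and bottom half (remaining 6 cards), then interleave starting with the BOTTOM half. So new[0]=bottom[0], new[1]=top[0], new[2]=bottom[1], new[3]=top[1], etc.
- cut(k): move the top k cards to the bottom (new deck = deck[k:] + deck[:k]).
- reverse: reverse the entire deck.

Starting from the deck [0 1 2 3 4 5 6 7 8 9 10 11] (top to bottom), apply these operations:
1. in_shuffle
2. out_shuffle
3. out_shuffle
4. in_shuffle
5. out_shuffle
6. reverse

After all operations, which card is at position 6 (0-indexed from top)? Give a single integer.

After op 1 (in_shuffle): [6 0 7 1 8 2 9 3 10 4 11 5]
After op 2 (out_shuffle): [6 9 0 3 7 10 1 4 8 11 2 5]
After op 3 (out_shuffle): [6 1 9 4 0 8 3 11 7 2 10 5]
After op 4 (in_shuffle): [3 6 11 1 7 9 2 4 10 0 5 8]
After op 5 (out_shuffle): [3 2 6 4 11 10 1 0 7 5 9 8]
After op 6 (reverse): [8 9 5 7 0 1 10 11 4 6 2 3]
Position 6: card 10.

Answer: 10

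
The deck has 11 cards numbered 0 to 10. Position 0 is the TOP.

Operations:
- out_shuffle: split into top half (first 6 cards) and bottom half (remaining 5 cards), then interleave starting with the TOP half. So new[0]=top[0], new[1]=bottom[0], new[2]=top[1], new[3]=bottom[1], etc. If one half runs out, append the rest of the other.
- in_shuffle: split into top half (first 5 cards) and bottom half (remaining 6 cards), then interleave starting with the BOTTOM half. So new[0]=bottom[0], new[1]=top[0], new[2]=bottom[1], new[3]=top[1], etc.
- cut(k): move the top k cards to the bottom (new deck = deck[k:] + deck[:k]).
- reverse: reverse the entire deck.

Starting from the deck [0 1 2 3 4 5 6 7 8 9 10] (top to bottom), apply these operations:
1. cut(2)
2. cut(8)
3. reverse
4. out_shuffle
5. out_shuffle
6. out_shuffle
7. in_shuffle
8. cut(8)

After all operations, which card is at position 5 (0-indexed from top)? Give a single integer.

Answer: 0

Derivation:
After op 1 (cut(2)): [2 3 4 5 6 7 8 9 10 0 1]
After op 2 (cut(8)): [10 0 1 2 3 4 5 6 7 8 9]
After op 3 (reverse): [9 8 7 6 5 4 3 2 1 0 10]
After op 4 (out_shuffle): [9 3 8 2 7 1 6 0 5 10 4]
After op 5 (out_shuffle): [9 6 3 0 8 5 2 10 7 4 1]
After op 6 (out_shuffle): [9 2 6 10 3 7 0 4 8 1 5]
After op 7 (in_shuffle): [7 9 0 2 4 6 8 10 1 3 5]
After op 8 (cut(8)): [1 3 5 7 9 0 2 4 6 8 10]
Position 5: card 0.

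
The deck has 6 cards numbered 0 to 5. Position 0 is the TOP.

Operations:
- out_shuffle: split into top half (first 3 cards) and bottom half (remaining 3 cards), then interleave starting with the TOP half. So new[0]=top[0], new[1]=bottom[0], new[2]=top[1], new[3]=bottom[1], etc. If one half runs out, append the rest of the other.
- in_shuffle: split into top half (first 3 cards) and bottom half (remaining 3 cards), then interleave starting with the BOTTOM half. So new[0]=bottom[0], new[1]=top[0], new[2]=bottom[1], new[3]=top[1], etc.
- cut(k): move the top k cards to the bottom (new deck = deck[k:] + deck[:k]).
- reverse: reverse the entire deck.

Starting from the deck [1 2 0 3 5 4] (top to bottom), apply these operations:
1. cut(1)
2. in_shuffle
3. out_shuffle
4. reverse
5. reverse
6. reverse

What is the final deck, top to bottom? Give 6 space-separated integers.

After op 1 (cut(1)): [2 0 3 5 4 1]
After op 2 (in_shuffle): [5 2 4 0 1 3]
After op 3 (out_shuffle): [5 0 2 1 4 3]
After op 4 (reverse): [3 4 1 2 0 5]
After op 5 (reverse): [5 0 2 1 4 3]
After op 6 (reverse): [3 4 1 2 0 5]

Answer: 3 4 1 2 0 5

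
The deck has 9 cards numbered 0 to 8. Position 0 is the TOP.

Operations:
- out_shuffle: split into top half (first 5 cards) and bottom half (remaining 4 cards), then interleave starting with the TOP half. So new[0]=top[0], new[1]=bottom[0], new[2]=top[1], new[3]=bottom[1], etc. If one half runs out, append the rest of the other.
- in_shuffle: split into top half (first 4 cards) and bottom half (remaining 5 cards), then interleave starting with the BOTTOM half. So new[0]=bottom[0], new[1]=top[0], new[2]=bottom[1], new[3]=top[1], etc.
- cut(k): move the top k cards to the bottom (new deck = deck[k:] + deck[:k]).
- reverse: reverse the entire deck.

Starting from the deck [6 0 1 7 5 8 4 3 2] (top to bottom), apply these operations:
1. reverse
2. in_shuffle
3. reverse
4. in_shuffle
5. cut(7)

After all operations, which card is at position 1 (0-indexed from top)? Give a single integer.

After op 1 (reverse): [2 3 4 8 5 7 1 0 6]
After op 2 (in_shuffle): [5 2 7 3 1 4 0 8 6]
After op 3 (reverse): [6 8 0 4 1 3 7 2 5]
After op 4 (in_shuffle): [1 6 3 8 7 0 2 4 5]
After op 5 (cut(7)): [4 5 1 6 3 8 7 0 2]
Position 1: card 5.

Answer: 5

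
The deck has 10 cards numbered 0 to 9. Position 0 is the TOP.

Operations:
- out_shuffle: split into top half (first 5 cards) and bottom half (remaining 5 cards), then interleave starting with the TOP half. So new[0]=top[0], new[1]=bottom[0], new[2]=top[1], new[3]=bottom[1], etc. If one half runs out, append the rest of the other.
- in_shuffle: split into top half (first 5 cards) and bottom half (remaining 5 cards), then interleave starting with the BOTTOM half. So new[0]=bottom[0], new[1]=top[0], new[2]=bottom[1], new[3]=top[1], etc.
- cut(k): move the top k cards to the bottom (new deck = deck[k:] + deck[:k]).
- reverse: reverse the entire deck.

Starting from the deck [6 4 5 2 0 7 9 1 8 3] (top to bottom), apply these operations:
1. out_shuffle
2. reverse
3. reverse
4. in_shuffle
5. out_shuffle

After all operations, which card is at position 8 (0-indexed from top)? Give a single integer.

After op 1 (out_shuffle): [6 7 4 9 5 1 2 8 0 3]
After op 2 (reverse): [3 0 8 2 1 5 9 4 7 6]
After op 3 (reverse): [6 7 4 9 5 1 2 8 0 3]
After op 4 (in_shuffle): [1 6 2 7 8 4 0 9 3 5]
After op 5 (out_shuffle): [1 4 6 0 2 9 7 3 8 5]
Position 8: card 8.

Answer: 8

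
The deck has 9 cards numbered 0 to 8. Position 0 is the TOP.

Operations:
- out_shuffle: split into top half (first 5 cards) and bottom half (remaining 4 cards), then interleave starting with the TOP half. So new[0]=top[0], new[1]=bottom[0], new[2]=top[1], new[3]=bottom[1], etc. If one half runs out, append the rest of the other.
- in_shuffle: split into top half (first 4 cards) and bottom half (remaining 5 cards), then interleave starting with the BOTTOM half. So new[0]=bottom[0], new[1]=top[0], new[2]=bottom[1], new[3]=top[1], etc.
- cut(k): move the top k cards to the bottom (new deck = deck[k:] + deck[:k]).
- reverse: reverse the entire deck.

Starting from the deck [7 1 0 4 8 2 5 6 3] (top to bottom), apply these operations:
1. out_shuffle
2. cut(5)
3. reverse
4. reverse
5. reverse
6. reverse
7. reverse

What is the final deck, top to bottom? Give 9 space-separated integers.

Answer: 0 5 1 2 7 8 3 4 6

Derivation:
After op 1 (out_shuffle): [7 2 1 5 0 6 4 3 8]
After op 2 (cut(5)): [6 4 3 8 7 2 1 5 0]
After op 3 (reverse): [0 5 1 2 7 8 3 4 6]
After op 4 (reverse): [6 4 3 8 7 2 1 5 0]
After op 5 (reverse): [0 5 1 2 7 8 3 4 6]
After op 6 (reverse): [6 4 3 8 7 2 1 5 0]
After op 7 (reverse): [0 5 1 2 7 8 3 4 6]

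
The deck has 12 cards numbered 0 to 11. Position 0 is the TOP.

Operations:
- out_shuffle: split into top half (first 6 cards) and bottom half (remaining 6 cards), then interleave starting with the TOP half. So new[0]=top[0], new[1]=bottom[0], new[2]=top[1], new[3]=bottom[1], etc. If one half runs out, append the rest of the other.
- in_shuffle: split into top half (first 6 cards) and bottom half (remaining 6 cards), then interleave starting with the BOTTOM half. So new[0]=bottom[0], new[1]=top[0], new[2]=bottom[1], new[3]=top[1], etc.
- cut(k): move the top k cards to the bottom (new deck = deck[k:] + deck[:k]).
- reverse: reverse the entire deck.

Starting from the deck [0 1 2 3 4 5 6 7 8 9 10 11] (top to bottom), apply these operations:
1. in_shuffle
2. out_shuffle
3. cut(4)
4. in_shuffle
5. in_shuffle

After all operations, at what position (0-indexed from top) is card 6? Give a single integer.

After op 1 (in_shuffle): [6 0 7 1 8 2 9 3 10 4 11 5]
After op 2 (out_shuffle): [6 9 0 3 7 10 1 4 8 11 2 5]
After op 3 (cut(4)): [7 10 1 4 8 11 2 5 6 9 0 3]
After op 4 (in_shuffle): [2 7 5 10 6 1 9 4 0 8 3 11]
After op 5 (in_shuffle): [9 2 4 7 0 5 8 10 3 6 11 1]
Card 6 is at position 9.

Answer: 9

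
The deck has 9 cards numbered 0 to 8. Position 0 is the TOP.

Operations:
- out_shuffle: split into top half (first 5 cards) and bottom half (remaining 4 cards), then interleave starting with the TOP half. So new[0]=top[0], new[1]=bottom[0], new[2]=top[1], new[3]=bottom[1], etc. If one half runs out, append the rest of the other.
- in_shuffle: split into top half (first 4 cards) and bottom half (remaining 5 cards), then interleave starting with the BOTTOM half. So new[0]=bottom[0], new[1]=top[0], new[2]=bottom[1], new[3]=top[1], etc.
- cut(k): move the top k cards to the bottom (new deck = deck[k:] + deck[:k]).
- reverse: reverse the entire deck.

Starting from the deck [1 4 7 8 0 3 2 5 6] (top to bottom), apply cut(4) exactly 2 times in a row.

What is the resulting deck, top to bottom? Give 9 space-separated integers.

After op 1 (cut(4)): [0 3 2 5 6 1 4 7 8]
After op 2 (cut(4)): [6 1 4 7 8 0 3 2 5]

Answer: 6 1 4 7 8 0 3 2 5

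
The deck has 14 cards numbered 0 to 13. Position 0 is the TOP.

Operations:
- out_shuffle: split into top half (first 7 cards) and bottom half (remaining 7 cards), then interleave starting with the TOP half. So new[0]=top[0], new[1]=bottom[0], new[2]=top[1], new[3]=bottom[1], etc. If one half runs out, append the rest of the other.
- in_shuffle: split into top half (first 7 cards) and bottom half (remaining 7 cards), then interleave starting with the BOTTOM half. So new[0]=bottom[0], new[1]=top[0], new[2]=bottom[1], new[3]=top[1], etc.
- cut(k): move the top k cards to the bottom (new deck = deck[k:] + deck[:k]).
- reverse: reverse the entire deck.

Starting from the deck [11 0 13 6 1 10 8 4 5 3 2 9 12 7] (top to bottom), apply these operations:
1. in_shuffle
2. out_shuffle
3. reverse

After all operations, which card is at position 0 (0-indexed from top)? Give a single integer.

Answer: 8

Derivation:
After op 1 (in_shuffle): [4 11 5 0 3 13 2 6 9 1 12 10 7 8]
After op 2 (out_shuffle): [4 6 11 9 5 1 0 12 3 10 13 7 2 8]
After op 3 (reverse): [8 2 7 13 10 3 12 0 1 5 9 11 6 4]
Position 0: card 8.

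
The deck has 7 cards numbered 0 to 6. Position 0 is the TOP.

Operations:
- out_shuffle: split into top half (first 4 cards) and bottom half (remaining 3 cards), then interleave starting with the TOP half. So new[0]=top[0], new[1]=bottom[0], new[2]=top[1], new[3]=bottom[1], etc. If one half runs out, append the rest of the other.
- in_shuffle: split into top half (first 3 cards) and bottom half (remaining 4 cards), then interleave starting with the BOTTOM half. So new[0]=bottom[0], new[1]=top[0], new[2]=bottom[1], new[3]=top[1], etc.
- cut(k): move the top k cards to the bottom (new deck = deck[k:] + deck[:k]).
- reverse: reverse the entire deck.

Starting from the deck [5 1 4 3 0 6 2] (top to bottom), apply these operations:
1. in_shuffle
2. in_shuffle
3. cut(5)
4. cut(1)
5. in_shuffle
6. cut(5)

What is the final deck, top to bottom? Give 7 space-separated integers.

Answer: 3 0 6 2 5 1 4

Derivation:
After op 1 (in_shuffle): [3 5 0 1 6 4 2]
After op 2 (in_shuffle): [1 3 6 5 4 0 2]
After op 3 (cut(5)): [0 2 1 3 6 5 4]
After op 4 (cut(1)): [2 1 3 6 5 4 0]
After op 5 (in_shuffle): [6 2 5 1 4 3 0]
After op 6 (cut(5)): [3 0 6 2 5 1 4]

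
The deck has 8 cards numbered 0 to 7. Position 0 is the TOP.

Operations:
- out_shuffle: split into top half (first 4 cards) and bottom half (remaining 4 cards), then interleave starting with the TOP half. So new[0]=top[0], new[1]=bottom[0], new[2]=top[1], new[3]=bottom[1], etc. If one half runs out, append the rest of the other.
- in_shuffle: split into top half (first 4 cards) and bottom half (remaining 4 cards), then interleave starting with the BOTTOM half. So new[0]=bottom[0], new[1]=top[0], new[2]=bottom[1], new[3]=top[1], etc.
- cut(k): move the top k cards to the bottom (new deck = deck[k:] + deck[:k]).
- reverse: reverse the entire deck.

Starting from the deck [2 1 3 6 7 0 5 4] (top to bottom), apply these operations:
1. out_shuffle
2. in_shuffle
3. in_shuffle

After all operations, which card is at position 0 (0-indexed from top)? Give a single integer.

Answer: 6

Derivation:
After op 1 (out_shuffle): [2 7 1 0 3 5 6 4]
After op 2 (in_shuffle): [3 2 5 7 6 1 4 0]
After op 3 (in_shuffle): [6 3 1 2 4 5 0 7]
Position 0: card 6.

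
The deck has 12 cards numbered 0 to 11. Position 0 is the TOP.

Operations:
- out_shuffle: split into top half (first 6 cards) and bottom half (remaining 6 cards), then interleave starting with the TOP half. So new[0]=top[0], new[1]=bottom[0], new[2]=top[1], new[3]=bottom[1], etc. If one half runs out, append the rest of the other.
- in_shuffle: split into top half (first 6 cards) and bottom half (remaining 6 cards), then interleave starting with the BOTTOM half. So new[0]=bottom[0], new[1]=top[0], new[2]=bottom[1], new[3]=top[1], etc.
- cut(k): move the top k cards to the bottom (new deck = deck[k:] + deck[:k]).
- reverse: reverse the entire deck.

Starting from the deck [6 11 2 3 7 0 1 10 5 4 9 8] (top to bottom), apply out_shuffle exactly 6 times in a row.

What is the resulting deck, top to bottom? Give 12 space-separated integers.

After op 1 (out_shuffle): [6 1 11 10 2 5 3 4 7 9 0 8]
After op 2 (out_shuffle): [6 3 1 4 11 7 10 9 2 0 5 8]
After op 3 (out_shuffle): [6 10 3 9 1 2 4 0 11 5 7 8]
After op 4 (out_shuffle): [6 4 10 0 3 11 9 5 1 7 2 8]
After op 5 (out_shuffle): [6 9 4 5 10 1 0 7 3 2 11 8]
After op 6 (out_shuffle): [6 0 9 7 4 3 5 2 10 11 1 8]

Answer: 6 0 9 7 4 3 5 2 10 11 1 8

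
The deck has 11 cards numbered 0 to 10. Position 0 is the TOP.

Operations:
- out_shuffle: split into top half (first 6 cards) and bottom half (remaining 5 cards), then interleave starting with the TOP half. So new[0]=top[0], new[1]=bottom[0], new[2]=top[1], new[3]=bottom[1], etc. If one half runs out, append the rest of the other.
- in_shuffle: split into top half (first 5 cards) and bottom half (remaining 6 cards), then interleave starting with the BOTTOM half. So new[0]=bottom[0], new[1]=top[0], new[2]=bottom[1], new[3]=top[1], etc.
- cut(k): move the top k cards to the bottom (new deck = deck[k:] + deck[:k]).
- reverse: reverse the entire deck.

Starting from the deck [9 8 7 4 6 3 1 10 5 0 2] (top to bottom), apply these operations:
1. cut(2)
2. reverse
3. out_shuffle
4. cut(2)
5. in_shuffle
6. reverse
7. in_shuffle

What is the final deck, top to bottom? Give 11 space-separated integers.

After op 1 (cut(2)): [7 4 6 3 1 10 5 0 2 9 8]
After op 2 (reverse): [8 9 2 0 5 10 1 3 6 4 7]
After op 3 (out_shuffle): [8 1 9 3 2 6 0 4 5 7 10]
After op 4 (cut(2)): [9 3 2 6 0 4 5 7 10 8 1]
After op 5 (in_shuffle): [4 9 5 3 7 2 10 6 8 0 1]
After op 6 (reverse): [1 0 8 6 10 2 7 3 5 9 4]
After op 7 (in_shuffle): [2 1 7 0 3 8 5 6 9 10 4]

Answer: 2 1 7 0 3 8 5 6 9 10 4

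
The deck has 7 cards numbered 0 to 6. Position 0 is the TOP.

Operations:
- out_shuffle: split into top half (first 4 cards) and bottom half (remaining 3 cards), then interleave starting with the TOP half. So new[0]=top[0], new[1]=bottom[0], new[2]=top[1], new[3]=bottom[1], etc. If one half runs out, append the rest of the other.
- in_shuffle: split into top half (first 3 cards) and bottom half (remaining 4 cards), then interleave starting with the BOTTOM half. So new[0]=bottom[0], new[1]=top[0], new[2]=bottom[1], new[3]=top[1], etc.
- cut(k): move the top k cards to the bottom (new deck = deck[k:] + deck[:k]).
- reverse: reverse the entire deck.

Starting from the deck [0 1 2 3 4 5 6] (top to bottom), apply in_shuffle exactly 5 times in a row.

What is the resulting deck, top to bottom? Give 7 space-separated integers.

After op 1 (in_shuffle): [3 0 4 1 5 2 6]
After op 2 (in_shuffle): [1 3 5 0 2 4 6]
After op 3 (in_shuffle): [0 1 2 3 4 5 6]
After op 4 (in_shuffle): [3 0 4 1 5 2 6]
After op 5 (in_shuffle): [1 3 5 0 2 4 6]

Answer: 1 3 5 0 2 4 6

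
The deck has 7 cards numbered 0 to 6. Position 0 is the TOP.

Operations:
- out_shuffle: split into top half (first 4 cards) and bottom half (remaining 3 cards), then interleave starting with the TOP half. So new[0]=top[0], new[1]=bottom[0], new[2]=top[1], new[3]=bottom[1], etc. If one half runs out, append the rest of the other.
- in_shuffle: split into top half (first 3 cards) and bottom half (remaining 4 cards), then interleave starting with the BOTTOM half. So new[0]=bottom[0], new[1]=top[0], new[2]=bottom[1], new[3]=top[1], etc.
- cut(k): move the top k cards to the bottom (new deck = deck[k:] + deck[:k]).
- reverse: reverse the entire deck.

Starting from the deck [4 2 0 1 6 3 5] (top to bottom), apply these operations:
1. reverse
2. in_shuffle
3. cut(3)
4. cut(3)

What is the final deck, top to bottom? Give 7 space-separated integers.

After op 1 (reverse): [5 3 6 1 0 2 4]
After op 2 (in_shuffle): [1 5 0 3 2 6 4]
After op 3 (cut(3)): [3 2 6 4 1 5 0]
After op 4 (cut(3)): [4 1 5 0 3 2 6]

Answer: 4 1 5 0 3 2 6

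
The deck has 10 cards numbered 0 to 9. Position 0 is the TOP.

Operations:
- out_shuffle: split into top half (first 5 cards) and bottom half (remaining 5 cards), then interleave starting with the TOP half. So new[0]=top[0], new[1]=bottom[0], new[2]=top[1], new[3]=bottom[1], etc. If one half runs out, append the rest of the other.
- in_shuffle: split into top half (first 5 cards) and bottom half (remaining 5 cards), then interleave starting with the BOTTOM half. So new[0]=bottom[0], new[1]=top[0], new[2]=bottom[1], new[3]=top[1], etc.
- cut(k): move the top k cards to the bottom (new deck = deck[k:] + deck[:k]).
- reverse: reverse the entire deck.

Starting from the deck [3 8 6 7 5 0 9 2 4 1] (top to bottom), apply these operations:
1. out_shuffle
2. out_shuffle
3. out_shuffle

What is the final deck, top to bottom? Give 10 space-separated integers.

After op 1 (out_shuffle): [3 0 8 9 6 2 7 4 5 1]
After op 2 (out_shuffle): [3 2 0 7 8 4 9 5 6 1]
After op 3 (out_shuffle): [3 4 2 9 0 5 7 6 8 1]

Answer: 3 4 2 9 0 5 7 6 8 1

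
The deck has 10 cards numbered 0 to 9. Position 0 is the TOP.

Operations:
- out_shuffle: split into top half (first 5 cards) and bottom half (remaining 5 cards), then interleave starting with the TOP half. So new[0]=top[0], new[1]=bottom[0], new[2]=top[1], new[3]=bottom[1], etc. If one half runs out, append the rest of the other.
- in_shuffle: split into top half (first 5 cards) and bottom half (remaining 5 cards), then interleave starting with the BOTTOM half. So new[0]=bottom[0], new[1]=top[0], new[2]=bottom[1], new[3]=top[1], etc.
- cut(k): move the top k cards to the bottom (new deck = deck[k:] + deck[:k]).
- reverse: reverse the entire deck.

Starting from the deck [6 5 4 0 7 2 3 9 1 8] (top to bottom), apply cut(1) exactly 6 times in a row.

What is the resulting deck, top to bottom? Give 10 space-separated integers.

Answer: 3 9 1 8 6 5 4 0 7 2

Derivation:
After op 1 (cut(1)): [5 4 0 7 2 3 9 1 8 6]
After op 2 (cut(1)): [4 0 7 2 3 9 1 8 6 5]
After op 3 (cut(1)): [0 7 2 3 9 1 8 6 5 4]
After op 4 (cut(1)): [7 2 3 9 1 8 6 5 4 0]
After op 5 (cut(1)): [2 3 9 1 8 6 5 4 0 7]
After op 6 (cut(1)): [3 9 1 8 6 5 4 0 7 2]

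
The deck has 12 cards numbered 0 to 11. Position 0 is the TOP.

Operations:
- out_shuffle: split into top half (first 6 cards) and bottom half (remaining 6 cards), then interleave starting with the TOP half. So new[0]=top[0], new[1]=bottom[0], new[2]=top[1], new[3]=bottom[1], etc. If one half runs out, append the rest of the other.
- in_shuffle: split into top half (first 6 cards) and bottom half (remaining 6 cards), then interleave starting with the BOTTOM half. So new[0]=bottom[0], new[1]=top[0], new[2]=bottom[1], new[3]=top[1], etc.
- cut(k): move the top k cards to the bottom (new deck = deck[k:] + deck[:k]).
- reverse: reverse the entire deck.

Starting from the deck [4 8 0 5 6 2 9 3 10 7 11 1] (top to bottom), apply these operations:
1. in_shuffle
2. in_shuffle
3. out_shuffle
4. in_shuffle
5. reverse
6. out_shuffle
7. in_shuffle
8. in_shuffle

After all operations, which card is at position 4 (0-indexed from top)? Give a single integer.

Answer: 2

Derivation:
After op 1 (in_shuffle): [9 4 3 8 10 0 7 5 11 6 1 2]
After op 2 (in_shuffle): [7 9 5 4 11 3 6 8 1 10 2 0]
After op 3 (out_shuffle): [7 6 9 8 5 1 4 10 11 2 3 0]
After op 4 (in_shuffle): [4 7 10 6 11 9 2 8 3 5 0 1]
After op 5 (reverse): [1 0 5 3 8 2 9 11 6 10 7 4]
After op 6 (out_shuffle): [1 9 0 11 5 6 3 10 8 7 2 4]
After op 7 (in_shuffle): [3 1 10 9 8 0 7 11 2 5 4 6]
After op 8 (in_shuffle): [7 3 11 1 2 10 5 9 4 8 6 0]
Position 4: card 2.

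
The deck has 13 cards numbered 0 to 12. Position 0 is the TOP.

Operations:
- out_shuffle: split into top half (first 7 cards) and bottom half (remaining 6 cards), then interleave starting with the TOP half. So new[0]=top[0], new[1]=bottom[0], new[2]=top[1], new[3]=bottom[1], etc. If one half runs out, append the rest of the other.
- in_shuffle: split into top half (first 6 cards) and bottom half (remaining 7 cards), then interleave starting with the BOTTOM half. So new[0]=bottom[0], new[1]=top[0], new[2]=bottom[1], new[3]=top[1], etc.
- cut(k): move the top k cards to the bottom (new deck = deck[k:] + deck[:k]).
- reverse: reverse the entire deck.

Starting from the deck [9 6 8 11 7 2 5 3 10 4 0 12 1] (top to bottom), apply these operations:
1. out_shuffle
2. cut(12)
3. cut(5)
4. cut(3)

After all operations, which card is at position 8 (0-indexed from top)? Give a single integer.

Answer: 6

Derivation:
After op 1 (out_shuffle): [9 3 6 10 8 4 11 0 7 12 2 1 5]
After op 2 (cut(12)): [5 9 3 6 10 8 4 11 0 7 12 2 1]
After op 3 (cut(5)): [8 4 11 0 7 12 2 1 5 9 3 6 10]
After op 4 (cut(3)): [0 7 12 2 1 5 9 3 6 10 8 4 11]
Position 8: card 6.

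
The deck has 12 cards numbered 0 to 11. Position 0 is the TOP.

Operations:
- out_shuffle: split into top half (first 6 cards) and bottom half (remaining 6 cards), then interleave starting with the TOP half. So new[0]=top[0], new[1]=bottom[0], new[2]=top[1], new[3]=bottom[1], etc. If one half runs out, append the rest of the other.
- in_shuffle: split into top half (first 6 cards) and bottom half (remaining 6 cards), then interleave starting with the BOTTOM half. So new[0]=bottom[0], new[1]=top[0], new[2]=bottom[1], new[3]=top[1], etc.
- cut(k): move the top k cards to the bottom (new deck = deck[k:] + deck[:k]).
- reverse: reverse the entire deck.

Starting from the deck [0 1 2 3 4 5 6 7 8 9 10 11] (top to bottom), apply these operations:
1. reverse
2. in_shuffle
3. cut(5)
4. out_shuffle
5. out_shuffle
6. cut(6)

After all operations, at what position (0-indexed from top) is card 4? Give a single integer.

After op 1 (reverse): [11 10 9 8 7 6 5 4 3 2 1 0]
After op 2 (in_shuffle): [5 11 4 10 3 9 2 8 1 7 0 6]
After op 3 (cut(5)): [9 2 8 1 7 0 6 5 11 4 10 3]
After op 4 (out_shuffle): [9 6 2 5 8 11 1 4 7 10 0 3]
After op 5 (out_shuffle): [9 1 6 4 2 7 5 10 8 0 11 3]
After op 6 (cut(6)): [5 10 8 0 11 3 9 1 6 4 2 7]
Card 4 is at position 9.

Answer: 9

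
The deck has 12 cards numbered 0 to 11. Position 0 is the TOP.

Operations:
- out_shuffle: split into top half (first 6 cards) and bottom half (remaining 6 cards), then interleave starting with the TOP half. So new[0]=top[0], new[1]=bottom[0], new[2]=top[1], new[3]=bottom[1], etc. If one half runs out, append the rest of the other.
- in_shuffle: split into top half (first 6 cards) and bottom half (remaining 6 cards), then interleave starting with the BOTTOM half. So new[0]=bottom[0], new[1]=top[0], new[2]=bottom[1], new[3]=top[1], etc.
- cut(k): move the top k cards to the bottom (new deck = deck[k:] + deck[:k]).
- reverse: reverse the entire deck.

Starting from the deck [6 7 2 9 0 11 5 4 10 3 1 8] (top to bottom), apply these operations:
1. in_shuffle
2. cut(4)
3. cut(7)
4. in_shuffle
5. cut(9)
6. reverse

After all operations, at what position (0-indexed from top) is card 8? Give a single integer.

After op 1 (in_shuffle): [5 6 4 7 10 2 3 9 1 0 8 11]
After op 2 (cut(4)): [10 2 3 9 1 0 8 11 5 6 4 7]
After op 3 (cut(7)): [11 5 6 4 7 10 2 3 9 1 0 8]
After op 4 (in_shuffle): [2 11 3 5 9 6 1 4 0 7 8 10]
After op 5 (cut(9)): [7 8 10 2 11 3 5 9 6 1 4 0]
After op 6 (reverse): [0 4 1 6 9 5 3 11 2 10 8 7]
Card 8 is at position 10.

Answer: 10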